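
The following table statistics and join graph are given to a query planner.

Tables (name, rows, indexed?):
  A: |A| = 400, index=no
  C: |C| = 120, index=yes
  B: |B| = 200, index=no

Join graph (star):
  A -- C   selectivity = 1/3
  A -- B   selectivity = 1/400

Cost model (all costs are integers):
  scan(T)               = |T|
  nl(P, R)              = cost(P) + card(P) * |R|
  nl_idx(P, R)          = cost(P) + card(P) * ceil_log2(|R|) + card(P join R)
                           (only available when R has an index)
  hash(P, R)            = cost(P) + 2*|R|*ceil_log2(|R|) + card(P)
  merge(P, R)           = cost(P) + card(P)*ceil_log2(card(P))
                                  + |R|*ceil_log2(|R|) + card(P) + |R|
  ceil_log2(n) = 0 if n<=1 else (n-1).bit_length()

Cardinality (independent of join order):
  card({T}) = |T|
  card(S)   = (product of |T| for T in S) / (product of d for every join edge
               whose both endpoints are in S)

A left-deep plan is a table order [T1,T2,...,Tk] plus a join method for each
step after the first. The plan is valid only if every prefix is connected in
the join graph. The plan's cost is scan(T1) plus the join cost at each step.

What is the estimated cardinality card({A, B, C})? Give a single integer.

Tables in S: A(400), B(200), C(120)
Edges inside S: A-C(d=3), A-B(d=400)
numerator = 400 * 200 * 120 = 9600000
denominator = 3 * 400 = 1200
card(S) = 9600000 / 1200 = 8000

8000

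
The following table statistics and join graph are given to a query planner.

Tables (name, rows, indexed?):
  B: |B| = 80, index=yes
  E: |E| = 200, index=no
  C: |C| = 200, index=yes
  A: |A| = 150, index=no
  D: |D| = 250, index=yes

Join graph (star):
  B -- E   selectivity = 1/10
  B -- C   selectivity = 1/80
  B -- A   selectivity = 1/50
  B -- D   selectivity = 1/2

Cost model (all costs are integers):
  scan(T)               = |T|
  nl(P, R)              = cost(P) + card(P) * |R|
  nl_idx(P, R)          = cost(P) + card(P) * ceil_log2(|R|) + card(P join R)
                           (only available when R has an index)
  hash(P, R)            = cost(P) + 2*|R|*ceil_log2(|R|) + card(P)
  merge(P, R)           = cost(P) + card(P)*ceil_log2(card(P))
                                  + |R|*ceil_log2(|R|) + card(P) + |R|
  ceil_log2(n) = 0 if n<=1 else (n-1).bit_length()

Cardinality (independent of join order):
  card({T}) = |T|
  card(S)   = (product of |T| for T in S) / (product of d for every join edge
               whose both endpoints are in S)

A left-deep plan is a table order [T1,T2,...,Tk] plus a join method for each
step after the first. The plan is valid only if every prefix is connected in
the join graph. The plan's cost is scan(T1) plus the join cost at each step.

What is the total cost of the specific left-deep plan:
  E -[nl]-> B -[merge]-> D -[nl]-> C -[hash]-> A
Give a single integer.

step 1: scan E: cost=200, card=200
step 2: join B via nl
    card(P join B) = 200*80/(10) = 1600
    cost = 200 + 200*80 = 16200
step 3: join D via merge
    card(P join D) = 1600*250/(2) = 200000
    cost = 16200 + 1600*11 + 250*8 + 1600 + 250 = 37650
step 4: join C via nl
    card(P join C) = 200000*200/(80) = 500000
    cost = 37650 + 200000*200 = 40037650
step 5: join A via hash
    card(P join A) = 500000*150/(50) = 1500000
    cost = 40037650 + 2*150*8 + 500000 = 40540050

40540050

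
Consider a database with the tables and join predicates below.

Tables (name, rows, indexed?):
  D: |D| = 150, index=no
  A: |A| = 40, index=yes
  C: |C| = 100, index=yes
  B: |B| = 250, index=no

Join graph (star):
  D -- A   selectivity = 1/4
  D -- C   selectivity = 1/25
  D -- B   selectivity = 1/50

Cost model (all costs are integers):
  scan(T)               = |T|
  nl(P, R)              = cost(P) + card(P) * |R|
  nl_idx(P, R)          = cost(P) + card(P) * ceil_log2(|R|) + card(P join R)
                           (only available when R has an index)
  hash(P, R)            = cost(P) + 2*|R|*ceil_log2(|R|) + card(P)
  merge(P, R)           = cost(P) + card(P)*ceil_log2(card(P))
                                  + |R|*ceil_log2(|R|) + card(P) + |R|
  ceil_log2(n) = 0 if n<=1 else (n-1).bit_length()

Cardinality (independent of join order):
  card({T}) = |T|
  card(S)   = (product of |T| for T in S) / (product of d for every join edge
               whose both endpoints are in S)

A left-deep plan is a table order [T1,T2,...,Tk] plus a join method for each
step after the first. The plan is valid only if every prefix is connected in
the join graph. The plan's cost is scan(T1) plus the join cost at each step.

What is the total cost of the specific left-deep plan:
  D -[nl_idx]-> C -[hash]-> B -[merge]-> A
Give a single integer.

step 1: scan D: cost=150, card=150
step 2: join C via nl_idx
    card(P join C) = 150*100/(25) = 600
    cost = 150 + 150*7 + 600 = 1800
step 3: join B via hash
    card(P join B) = 600*250/(50) = 3000
    cost = 1800 + 2*250*8 + 600 = 6400
step 4: join A via merge
    card(P join A) = 3000*40/(4) = 30000
    cost = 6400 + 3000*12 + 40*6 + 3000 + 40 = 45680

45680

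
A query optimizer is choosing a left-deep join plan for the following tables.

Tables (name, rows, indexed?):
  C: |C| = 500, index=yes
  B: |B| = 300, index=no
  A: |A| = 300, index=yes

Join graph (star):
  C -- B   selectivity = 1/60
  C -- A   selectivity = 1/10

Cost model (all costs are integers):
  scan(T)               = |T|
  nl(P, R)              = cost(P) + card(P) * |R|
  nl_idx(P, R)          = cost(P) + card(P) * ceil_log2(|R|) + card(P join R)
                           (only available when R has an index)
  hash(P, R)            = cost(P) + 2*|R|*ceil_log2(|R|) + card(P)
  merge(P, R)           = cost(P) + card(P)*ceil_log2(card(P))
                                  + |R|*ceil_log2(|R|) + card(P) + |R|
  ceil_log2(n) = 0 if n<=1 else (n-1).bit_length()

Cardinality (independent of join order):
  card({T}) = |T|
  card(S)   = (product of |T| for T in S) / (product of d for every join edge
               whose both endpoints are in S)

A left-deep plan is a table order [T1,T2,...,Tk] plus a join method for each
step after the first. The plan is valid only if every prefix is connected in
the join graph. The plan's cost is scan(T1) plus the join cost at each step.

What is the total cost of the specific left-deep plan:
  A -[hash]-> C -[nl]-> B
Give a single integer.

step 1: scan A: cost=300, card=300
step 2: join C via hash
    card(P join C) = 300*500/(10) = 15000
    cost = 300 + 2*500*9 + 300 = 9600
step 3: join B via nl
    card(P join B) = 15000*300/(60) = 75000
    cost = 9600 + 15000*300 = 4509600

4509600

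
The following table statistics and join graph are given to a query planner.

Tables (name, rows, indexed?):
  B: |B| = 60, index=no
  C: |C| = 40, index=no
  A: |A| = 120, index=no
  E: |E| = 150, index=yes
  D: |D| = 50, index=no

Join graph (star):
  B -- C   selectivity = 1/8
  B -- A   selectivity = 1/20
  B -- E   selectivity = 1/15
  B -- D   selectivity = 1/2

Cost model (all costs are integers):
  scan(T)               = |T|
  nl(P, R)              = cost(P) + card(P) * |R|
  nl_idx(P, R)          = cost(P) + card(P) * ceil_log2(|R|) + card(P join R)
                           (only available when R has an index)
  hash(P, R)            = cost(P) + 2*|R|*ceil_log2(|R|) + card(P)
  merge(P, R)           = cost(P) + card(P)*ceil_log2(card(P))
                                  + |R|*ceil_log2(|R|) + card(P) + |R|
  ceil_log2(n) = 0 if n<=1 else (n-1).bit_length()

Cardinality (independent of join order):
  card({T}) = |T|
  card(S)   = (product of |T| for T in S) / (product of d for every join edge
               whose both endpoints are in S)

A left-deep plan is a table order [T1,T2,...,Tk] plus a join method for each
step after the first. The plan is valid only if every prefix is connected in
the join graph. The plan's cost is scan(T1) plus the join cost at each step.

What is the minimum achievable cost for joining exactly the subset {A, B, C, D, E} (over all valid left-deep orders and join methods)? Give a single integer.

24600

Selinger DP over subsets of {A,B,C,D,E}:
  {B}: scan cost=60, card=60
  {C}: scan cost=40, card=40
  {A}: scan cost=120, card=120
  {E}: scan cost=150, card=150
  {D}: scan cost=50, card=50
  {BC}: card=300; try (C,hash)→600, (B,merge)→740, (C,merge)→760, (B,hash)→800, (B,nl)→2440, (C,nl)→2460; best=600 via (C,hash)
  {AB}: card=360; try (B,hash)→960, (A,merge)→1440, (B,merge)→1500, (A,hash)→1800, (A,nl)→7260, (B,nl)→7320; best=960 via (B,hash)
  {BE}: card=600; try (B,hash)→1020, (E,nl_idx)→1140, (E,merge)→1830, (B,merge)→1920, (E,hash)→2520, (E,nl)→9060 …(+1); best=1020 via (B,hash)
  {BD}: card=1500; try (D,hash)→720, (B,hash)→820, (B,merge)→820, (D,merge)→830, (B,nl)→3050, (D,nl)→3060; best=720 via (D,hash)
  {ABC}: card=1800; try (C,hash)→1800, (A,hash)→2580, (A,merge)→4560, (C,merge)→4840, (C,nl)→15360, (A,nl)→36600; best=1800 via (C,hash)
  {BCE}: card=3000; try (C,hash)→2100, (E,hash)→3300, (E,merge)→4950, (E,nl_idx)→6000, (C,merge)→7900, (C,nl)→25020 …(+1); best=2100 via (C,hash)
  {BCD}: card=7500; try (D,hash)→1500, (C,hash)→2700, (D,merge)→3950, (D,nl)→15600, (C,merge)→19000, (C,nl)→60720; best=1500 via (D,hash)
  {ABE}: card=3600; try (A,hash)→3300, (E,hash)→3720, (E,merge)→5910, (E,nl_idx)→7440, (A,merge)→8580, (E,nl)→54960 …(+1); best=3300 via (A,hash)
  {ABD}: card=9000; try (D,hash)→1920, (A,hash)→3900, (D,merge)→4910, (D,nl)→18960, (A,merge)→19680, (A,nl)→180720; best=1920 via (D,hash)
  {BDE}: card=15000; try (D,hash)→2220, (E,hash)→4620, (D,merge)→7970, (E,merge)→20070, (E,nl_idx)→27720, (D,nl)→31020 …(+1); best=2220 via (D,hash)
  {ABCE}: card=18000; try (E,hash)→6000, (A,hash)→6780, (C,hash)→7380, (E,merge)→24750, (E,nl_idx)→34200, (A,merge)→42060 …(+4); best=6000 via (E,hash)
  {ABCD}: card=45000; try (D,hash)→4200, (A,hash)→10680, (C,hash)→11400, (D,merge)→23750, (D,nl)→91800, (A,merge)→107460 …(+3); best=4200 via (D,hash)
  {BCDE}: card=75000; try (D,hash)→5700, (E,hash)→11400, (C,hash)→17700, (D,merge)→41450, (E,merge)→107850, (E,nl_idx)→136500 …(+4); best=5700 via (D,hash)
  {ABDE}: card=90000; try (D,hash)→7500, (E,hash)→13320, (A,hash)→18900, (D,merge)→50450, (E,merge)→138270, (E,nl_idx)→163920 …(+4); best=7500 via (D,hash)
  {ABCDE}: card=450000; try (D,hash)→24600, (E,hash)→51600, (A,hash)→82380, (C,hash)→97980, (D,merge)→294350, (E,merge)→770550 …(+7); best=24600 via (D,hash)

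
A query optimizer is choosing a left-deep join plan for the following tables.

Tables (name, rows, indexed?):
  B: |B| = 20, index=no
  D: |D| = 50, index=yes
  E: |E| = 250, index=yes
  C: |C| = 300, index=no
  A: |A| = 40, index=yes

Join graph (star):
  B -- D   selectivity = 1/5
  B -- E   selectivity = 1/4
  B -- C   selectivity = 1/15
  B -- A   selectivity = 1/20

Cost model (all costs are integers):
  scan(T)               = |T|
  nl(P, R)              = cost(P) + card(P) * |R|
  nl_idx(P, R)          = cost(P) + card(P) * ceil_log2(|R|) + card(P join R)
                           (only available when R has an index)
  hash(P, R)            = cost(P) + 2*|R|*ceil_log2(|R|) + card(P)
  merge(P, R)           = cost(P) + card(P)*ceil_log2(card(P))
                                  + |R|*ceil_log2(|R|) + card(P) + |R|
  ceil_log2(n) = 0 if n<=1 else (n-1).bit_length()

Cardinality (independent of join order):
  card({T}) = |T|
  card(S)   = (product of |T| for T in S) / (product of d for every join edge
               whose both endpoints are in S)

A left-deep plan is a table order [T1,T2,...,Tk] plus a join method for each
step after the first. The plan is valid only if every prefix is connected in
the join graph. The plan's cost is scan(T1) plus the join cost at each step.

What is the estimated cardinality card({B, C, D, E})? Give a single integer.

Tables in S: B(20), C(300), D(50), E(250)
Edges inside S: B-D(d=5), B-E(d=4), B-C(d=15)
numerator = 20 * 300 * 50 * 250 = 75000000
denominator = 5 * 4 * 15 = 300
card(S) = 75000000 / 300 = 250000

250000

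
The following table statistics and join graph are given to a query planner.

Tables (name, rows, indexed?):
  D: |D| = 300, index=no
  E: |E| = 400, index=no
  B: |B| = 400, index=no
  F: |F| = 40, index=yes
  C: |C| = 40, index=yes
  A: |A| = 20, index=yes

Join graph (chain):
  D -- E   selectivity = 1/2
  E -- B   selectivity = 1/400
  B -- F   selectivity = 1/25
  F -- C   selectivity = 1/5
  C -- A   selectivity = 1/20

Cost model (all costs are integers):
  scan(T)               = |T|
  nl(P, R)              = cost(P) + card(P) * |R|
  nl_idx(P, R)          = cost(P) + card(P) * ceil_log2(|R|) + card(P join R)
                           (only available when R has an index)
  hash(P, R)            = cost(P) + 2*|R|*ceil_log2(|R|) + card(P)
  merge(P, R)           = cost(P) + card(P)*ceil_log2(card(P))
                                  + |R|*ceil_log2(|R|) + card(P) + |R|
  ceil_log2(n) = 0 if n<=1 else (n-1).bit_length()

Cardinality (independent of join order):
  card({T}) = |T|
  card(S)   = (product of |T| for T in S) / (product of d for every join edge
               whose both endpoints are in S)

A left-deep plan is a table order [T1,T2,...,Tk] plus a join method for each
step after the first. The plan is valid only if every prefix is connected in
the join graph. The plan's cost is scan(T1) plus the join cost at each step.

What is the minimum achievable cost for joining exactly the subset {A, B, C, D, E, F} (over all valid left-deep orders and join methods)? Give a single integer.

25840

Selinger DP over subsets of {A,B,C,D,E,F}:
  {D}: scan cost=300, card=300
  {E}: scan cost=400, card=400
  {B}: scan cost=400, card=400
  {F}: scan cost=40, card=40
  {C}: scan cost=40, card=40
  {A}: scan cost=20, card=20
  {DE}: card=60000; try (D,hash)→6200, (E,merge)→7300, (D,merge)→7400, (E,hash)→7800, (E,nl)→120300, (D,nl)→120400; best=6200 via (D,hash)
  {BE}: card=400; try (E,hash)→8000, (B,hash)→8000, (E,merge)→8400, (B,merge)→8400, (E,nl)→160400, (B,nl)→160400; best=8000 via (E,hash)
  {BF}: card=640; try (F,hash)→1280, (F,nl_idx)→3440, (B,merge)→4320, (F,merge)→4680, (B,hash)→7280, (B,nl)→16040 …(+1); best=1280 via (F,hash)
  {CF}: card=320; try (F,hash)→560, (C,hash)→560, (F,merge)→600, (F,nl_idx)→600, (C,merge)→600, (C,nl_idx)→600 …(+2); best=560 via (F,hash)
  {AC}: card=40; try (C,nl_idx)→180, (A,hash)→280, (A,nl_idx)→280, (C,merge)→420, (A,merge)→440, (C,hash)→520 …(+2); best=180 via (C,nl_idx)
  {BDE}: card=60000; try (D,hash)→13800, (D,merge)→15000, (B,hash)→73400, (D,nl)→128000, (B,merge)→1030200, (B,nl)→24006200; best=13800 via (D,hash)
  {BEF}: card=640; try (F,hash)→8880, (E,hash)→9120, (F,nl_idx)→11040, (F,merge)→12280, (E,merge)→12320, (F,nl)→24000 …(+1); best=8880 via (F,hash)
  {BCF}: card=5120; try (C,hash)→2400, (B,merge)→7760, (B,hash)→8080, (C,merge)→8600, (C,nl_idx)→10240, (C,nl)→26880 …(+1); best=2400 via (C,hash)
  {ACF}: card=320; try (F,hash)→700, (F,merge)→740, (F,nl_idx)→740, (A,hash)→1080, (F,nl)→1780, (A,nl_idx)→2480 …(+2); best=700 via (F,hash)
  {BDEF}: card=96000; try (D,hash)→14920, (D,merge)→18920, (F,hash)→74280, (D,nl)→200880, (F,nl_idx)→469800, (F,merge)→1034080 …(+1); best=14920 via (D,hash)
  {BCEF}: card=5120; try (C,hash)→10000, (E,hash)→14720, (C,merge)→16200, (C,nl_idx)→17840, (C,nl)→34480, (E,merge)→78080 …(+1); best=10000 via (C,hash)
  {ABCF}: card=5120; try (A,hash)→7720, (B,merge)→7900, (B,hash)→8220, (A,nl_idx)→33120, (A,merge)→74200, (A,nl)→104800 …(+1); best=7720 via (A,hash)
  {BCDEF}: card=768000; try (D,hash)→20520, (D,merge)→84680, (C,hash)→111400, (C,nl_idx)→1358920, (D,nl)→1546000, (C,merge)→1743200 …(+1); best=20520 via (D,hash)
  {ABCEF}: card=5120; try (A,hash)→15320, (E,hash)→20040, (A,nl_idx)→40720, (A,merge)→81800, (E,merge)→83400, (A,nl)→112400 …(+1); best=15320 via (A,hash)
  {ABCDEF}: card=768000; try (D,hash)→25840, (D,merge)→90000, (A,hash)→788720, (D,nl)→1551320, (A,nl_idx)→4628520, (A,nl)→15380520 …(+1); best=25840 via (D,hash)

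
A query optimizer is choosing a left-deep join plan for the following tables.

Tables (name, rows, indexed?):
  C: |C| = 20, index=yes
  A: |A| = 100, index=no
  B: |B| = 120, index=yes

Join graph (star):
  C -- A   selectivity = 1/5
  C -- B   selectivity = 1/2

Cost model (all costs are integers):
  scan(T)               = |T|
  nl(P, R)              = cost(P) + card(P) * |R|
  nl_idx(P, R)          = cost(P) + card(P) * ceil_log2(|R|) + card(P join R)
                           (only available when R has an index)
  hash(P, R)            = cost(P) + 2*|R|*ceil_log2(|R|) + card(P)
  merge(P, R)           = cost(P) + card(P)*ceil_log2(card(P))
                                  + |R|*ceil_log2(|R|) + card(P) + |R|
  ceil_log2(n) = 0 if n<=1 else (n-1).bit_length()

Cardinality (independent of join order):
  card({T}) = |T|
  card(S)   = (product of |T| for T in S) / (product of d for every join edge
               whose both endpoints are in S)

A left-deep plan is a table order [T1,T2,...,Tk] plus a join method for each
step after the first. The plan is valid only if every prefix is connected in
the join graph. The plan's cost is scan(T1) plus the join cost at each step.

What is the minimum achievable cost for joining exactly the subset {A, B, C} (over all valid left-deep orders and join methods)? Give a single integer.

Selinger DP over subsets of {A,B,C}:
  {C}: scan cost=20, card=20
  {A}: scan cost=100, card=100
  {B}: scan cost=120, card=120
  {AC}: card=400; try (C,hash)→400, (A,merge)→940, (C,nl_idx)→1000, (C,merge)→1020, (A,hash)→1440, (A,nl)→2020 …(+1); best=400 via (C,hash)
  {BC}: card=1200; try (C,hash)→440, (B,merge)→1100, (C,merge)→1200, (B,nl_idx)→1360, (B,hash)→1720, (C,nl_idx)→1920 …(+2); best=440 via (C,hash)
  {ABC}: card=24000; try (B,hash)→2480, (A,hash)→3040, (B,merge)→5360, (A,merge)→15640, (B,nl_idx)→27200, (B,nl)→48400 …(+1); best=2480 via (B,hash)

2480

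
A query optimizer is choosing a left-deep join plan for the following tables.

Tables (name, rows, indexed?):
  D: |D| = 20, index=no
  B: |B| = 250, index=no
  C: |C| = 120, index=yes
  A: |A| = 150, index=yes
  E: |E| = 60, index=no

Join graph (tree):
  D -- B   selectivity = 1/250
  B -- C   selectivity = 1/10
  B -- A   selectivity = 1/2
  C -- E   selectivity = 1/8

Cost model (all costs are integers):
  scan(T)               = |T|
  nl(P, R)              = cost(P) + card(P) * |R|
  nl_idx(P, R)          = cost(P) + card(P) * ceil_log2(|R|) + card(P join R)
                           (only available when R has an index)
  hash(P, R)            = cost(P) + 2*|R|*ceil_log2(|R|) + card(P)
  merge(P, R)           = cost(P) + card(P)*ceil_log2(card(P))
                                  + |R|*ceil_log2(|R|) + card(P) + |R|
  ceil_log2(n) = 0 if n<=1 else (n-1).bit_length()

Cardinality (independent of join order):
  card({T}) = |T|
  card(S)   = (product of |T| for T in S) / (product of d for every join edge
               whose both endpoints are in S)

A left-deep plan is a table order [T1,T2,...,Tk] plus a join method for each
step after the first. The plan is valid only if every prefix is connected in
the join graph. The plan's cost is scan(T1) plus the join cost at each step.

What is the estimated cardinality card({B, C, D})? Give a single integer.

Tables in S: B(250), C(120), D(20)
Edges inside S: D-B(d=250), B-C(d=10)
numerator = 250 * 120 * 20 = 600000
denominator = 250 * 10 = 2500
card(S) = 600000 / 2500 = 240

240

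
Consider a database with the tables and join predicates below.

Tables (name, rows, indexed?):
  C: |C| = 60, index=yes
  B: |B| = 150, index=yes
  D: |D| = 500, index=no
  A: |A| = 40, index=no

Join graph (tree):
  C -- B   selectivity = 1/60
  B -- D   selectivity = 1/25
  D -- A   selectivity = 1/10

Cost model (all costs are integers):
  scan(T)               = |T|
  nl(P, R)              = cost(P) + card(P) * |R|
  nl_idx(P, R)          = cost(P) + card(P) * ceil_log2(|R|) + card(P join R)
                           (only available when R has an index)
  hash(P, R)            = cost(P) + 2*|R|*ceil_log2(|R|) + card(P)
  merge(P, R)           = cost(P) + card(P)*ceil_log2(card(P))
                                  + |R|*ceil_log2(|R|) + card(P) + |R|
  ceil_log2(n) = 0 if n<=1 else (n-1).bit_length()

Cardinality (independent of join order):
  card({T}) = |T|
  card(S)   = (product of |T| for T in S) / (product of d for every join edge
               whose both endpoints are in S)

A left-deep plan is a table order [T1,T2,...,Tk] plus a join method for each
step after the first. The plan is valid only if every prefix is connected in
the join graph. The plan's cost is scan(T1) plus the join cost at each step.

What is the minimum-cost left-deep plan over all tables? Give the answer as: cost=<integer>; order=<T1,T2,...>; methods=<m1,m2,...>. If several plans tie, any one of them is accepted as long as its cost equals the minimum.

cost=10520; order=C,B,D,A; methods=nl_idx,merge,hash

Selinger DP (subsets sized 1..n):
  {C}: scan cost=60, card=60
  {B}: scan cost=150, card=150
  {D}: scan cost=500, card=500
  {A}: scan cost=40, card=40
  {BC}: card=150; try (B,nl_idx)→690, (C,hash)→1020, (C,nl_idx)→1200, (B,merge)→1830, (C,merge)→1920, (B,hash)→2520 …(+2); best=690 via (B,nl_idx)
  {BD}: card=3000; try (B,hash)→3400, (D,merge)→6500, (B,merge)→6850, (B,nl_idx)→7500, (D,hash)→9300, (D,nl)→75150 …(+1); best=3400 via (B,hash)
  {AD}: card=2000; try (A,hash)→1480, (D,merge)→5320, (A,merge)→5780, (D,hash)→9080, (D,nl)→20040, (A,nl)→20500; best=1480 via (A,hash)
  {BCD}: card=3000; try (D,merge)→7040, (C,hash)→7120, (D,hash)→9840, (C,nl_idx)→24400, (C,merge)→42820, (D,nl)→75690 …(+1); best=7040 via (D,merge)
  {ABD}: card=12000; try (B,hash)→5880, (A,hash)→6880, (B,merge)→26830, (B,nl_idx)→29480, (A,merge)→42680, (A,nl)→123400 …(+1); best=5880 via (B,hash)
  {ABCD}: card=12000; try (A,hash)→10520, (C,hash)→18600, (A,merge)→46320, (C,nl_idx)→89880, (A,nl)→127040, (C,merge)→186300 …(+1); best=10520 via (A,hash)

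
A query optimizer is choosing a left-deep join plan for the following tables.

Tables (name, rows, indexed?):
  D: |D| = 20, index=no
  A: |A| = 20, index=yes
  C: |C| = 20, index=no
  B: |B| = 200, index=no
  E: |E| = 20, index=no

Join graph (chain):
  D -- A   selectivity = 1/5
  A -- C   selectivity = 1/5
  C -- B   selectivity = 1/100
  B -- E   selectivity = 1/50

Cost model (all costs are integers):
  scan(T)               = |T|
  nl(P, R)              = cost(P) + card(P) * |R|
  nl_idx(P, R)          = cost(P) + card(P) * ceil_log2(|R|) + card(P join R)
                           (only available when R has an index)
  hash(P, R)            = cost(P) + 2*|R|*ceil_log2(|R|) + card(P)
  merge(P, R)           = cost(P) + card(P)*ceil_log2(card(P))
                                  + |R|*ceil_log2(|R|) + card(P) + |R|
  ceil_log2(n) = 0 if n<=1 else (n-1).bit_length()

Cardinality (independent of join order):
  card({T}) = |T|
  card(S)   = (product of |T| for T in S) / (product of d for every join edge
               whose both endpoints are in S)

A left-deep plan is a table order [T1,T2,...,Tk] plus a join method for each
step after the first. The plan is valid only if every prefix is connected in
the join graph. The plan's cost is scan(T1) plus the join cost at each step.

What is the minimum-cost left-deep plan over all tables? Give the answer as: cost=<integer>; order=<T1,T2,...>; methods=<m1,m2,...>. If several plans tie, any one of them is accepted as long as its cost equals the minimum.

Selinger DP (subsets sized 1..n):
  {D}: scan cost=20, card=20
  {A}: scan cost=20, card=20
  {C}: scan cost=20, card=20
  {B}: scan cost=200, card=200
  {E}: scan cost=20, card=20
  {AD}: card=80; try (A,nl_idx)→200, (D,hash)→240, (A,hash)→240, (D,merge)→260, (A,merge)→260, (D,nl)→420 …(+1); best=200 via (A,nl_idx)
  {AC}: card=80; try (A,nl_idx)→200, (C,hash)→240, (A,hash)→240, (C,merge)→260, (A,merge)→260, (C,nl)→420 …(+1); best=200 via (A,nl_idx)
  {BC}: card=40; try (C,hash)→600, (B,merge)→1940, (C,merge)→2120, (B,hash)→3240, (B,nl)→4020, (C,nl)→4200; best=600 via (C,hash)
  {BE}: card=80; try (E,hash)→600, (B,merge)→1940, (E,merge)→2120, (B,hash)→3240, (B,nl)→4020, (E,nl)→4200; best=600 via (E,hash)
  {ACD}: card=320; try (D,hash)→480, (C,hash)→480, (D,merge)→960, (C,merge)→960, (D,nl)→1800, (C,nl)→1800; best=480 via (D,hash)
  {ABC}: card=160; try (A,hash)→840, (A,nl_idx)→960, (A,merge)→1000, (A,nl)→1400, (B,merge)→2640, (B,hash)→3480 …(+1); best=840 via (A,hash)
  {BCE}: card=16; try (E,hash)→840, (C,hash)→880, (E,merge)→1000, (C,merge)→1360, (E,nl)→1400, (C,nl)→2200; best=840 via (E,hash)
  {ABCD}: card=640; try (D,hash)→1200, (D,merge)→2400, (B,hash)→4000, (D,nl)→4040, (B,merge)→5480, (B,nl)→64480; best=1200 via (D,hash)
  {ABCE}: card=64; try (A,nl_idx)→984, (A,merge)→1040, (A,hash)→1056, (A,nl)→1160, (E,hash)→1200, (E,merge)→2400 …(+1); best=984 via (A,nl_idx)
  {ABCDE}: card=256; try (D,hash)→1248, (D,merge)→1552, (E,hash)→2040, (D,nl)→2264, (E,merge)→8360, (E,nl)→14000; best=1248 via (D,hash)

cost=1248; order=B,C,E,A,D; methods=hash,hash,nl_idx,hash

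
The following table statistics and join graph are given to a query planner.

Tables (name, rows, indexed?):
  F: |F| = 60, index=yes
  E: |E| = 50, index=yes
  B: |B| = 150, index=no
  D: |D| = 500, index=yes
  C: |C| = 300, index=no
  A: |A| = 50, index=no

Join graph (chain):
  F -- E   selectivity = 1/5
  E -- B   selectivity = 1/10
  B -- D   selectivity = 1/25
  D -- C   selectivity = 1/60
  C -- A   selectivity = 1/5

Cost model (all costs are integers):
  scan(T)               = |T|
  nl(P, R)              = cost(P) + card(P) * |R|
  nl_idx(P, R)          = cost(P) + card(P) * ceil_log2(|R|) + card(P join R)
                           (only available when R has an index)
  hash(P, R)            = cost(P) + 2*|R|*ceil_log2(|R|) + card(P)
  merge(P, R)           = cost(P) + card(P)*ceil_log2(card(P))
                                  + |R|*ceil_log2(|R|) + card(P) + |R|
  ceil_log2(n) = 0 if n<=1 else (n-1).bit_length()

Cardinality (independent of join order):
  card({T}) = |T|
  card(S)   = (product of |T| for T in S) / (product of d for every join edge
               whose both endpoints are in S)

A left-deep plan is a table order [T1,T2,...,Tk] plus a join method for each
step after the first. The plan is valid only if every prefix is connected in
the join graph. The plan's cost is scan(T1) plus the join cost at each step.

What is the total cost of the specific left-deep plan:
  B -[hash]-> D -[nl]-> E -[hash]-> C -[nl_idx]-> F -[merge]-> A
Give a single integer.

20430050

step 1: scan B: cost=150, card=150
step 2: join D via hash
    card(P join D) = 150*500/(25) = 3000
    cost = 150 + 2*500*9 + 150 = 9300
step 3: join E via nl
    card(P join E) = 3000*50/(10) = 15000
    cost = 9300 + 3000*50 = 159300
step 4: join C via hash
    card(P join C) = 15000*300/(60) = 75000
    cost = 159300 + 2*300*9 + 15000 = 179700
step 5: join F via nl_idx
    card(P join F) = 75000*60/(5) = 900000
    cost = 179700 + 75000*6 + 900000 = 1529700
step 6: join A via merge
    card(P join A) = 900000*50/(5) = 9000000
    cost = 1529700 + 900000*20 + 50*6 + 900000 + 50 = 20430050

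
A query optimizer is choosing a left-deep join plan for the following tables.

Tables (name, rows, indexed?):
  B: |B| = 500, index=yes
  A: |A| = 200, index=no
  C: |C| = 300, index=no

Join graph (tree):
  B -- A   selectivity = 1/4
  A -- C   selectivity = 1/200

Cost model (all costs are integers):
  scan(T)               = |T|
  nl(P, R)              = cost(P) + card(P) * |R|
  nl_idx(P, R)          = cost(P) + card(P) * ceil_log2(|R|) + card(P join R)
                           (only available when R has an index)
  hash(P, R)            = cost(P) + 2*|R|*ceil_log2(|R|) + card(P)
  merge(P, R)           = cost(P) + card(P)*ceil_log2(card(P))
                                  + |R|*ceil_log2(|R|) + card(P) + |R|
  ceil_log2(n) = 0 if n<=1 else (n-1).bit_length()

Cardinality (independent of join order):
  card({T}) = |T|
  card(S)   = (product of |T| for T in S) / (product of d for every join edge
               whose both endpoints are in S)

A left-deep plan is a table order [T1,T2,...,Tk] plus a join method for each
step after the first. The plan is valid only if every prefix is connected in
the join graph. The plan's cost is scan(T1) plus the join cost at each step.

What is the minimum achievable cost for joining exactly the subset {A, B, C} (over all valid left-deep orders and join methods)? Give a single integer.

11800

Selinger DP over subsets of {A,B,C}:
  {B}: scan cost=500, card=500
  {A}: scan cost=200, card=200
  {C}: scan cost=300, card=300
  {AB}: card=25000; try (A,hash)→4200, (B,merge)→7000, (A,merge)→7300, (B,hash)→9400, (B,nl_idx)→27000, (B,nl)→100200 …(+1); best=4200 via (A,hash)
  {AC}: card=300; try (A,hash)→3800, (C,merge)→5000, (A,merge)→5100, (C,hash)→5800, (C,nl)→60200, (A,nl)→60300; best=3800 via (A,hash)
  {ABC}: card=37500; try (B,merge)→11800, (B,hash)→13100, (C,hash)→34600, (B,nl_idx)→44000, (B,nl)→153800, (C,merge)→407200 …(+1); best=11800 via (B,merge)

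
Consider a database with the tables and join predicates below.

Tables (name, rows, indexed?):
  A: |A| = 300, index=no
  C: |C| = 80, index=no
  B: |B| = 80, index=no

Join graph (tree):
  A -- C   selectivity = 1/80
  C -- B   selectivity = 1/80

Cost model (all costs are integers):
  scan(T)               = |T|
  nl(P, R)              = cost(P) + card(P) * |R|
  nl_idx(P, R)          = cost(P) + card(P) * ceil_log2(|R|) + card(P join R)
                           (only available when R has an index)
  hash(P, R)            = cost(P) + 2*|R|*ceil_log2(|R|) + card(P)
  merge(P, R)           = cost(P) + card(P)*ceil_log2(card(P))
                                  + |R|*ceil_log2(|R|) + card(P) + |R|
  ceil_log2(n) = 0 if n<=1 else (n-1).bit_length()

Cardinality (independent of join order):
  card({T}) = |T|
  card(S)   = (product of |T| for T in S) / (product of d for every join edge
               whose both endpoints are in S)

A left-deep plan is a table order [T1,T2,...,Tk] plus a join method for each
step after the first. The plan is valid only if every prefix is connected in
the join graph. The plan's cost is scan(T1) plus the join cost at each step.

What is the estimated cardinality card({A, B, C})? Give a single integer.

300

Tables in S: A(300), B(80), C(80)
Edges inside S: A-C(d=80), C-B(d=80)
numerator = 300 * 80 * 80 = 1920000
denominator = 80 * 80 = 6400
card(S) = 1920000 / 6400 = 300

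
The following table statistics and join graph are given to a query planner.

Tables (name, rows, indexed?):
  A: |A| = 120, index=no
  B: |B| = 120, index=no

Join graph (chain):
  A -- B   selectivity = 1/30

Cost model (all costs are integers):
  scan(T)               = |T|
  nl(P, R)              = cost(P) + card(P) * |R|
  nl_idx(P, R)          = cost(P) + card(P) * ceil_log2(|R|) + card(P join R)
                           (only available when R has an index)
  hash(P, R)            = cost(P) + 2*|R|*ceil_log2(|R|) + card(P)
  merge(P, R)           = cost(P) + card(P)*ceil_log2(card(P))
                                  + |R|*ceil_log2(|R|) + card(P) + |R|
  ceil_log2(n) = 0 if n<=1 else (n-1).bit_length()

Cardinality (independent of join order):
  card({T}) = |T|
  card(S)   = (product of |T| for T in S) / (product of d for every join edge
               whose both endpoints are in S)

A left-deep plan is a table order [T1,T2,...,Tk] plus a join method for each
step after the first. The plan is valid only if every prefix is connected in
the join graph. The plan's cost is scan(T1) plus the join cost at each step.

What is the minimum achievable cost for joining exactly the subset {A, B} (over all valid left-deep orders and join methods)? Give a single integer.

Selinger DP over subsets of {A,B}:
  {A}: scan cost=120, card=120
  {B}: scan cost=120, card=120
  {AB}: card=480; try (B,hash)→1920, (A,hash)→1920, (B,merge)→2040, (A,merge)→2040, (B,nl)→14520, (A,nl)→14520; best=1920 via (B,hash)

1920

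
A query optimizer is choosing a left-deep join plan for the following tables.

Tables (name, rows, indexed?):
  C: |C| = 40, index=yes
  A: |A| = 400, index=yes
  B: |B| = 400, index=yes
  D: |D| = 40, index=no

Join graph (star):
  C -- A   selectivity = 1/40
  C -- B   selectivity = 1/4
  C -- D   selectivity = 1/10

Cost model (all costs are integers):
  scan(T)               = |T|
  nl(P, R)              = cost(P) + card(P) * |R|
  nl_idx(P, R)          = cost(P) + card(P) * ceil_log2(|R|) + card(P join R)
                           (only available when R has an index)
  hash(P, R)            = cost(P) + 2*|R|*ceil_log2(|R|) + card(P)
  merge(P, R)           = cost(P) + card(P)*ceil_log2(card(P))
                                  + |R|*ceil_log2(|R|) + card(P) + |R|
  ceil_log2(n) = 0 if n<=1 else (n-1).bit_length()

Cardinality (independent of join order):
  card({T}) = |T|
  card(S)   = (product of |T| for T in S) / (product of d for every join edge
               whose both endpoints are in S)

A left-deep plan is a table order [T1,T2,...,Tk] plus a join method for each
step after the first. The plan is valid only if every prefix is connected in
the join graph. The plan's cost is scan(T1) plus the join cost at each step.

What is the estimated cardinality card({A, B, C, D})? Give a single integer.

Tables in S: A(400), B(400), C(40), D(40)
Edges inside S: C-A(d=40), C-B(d=4), C-D(d=10)
numerator = 400 * 400 * 40 * 40 = 256000000
denominator = 40 * 4 * 10 = 1600
card(S) = 256000000 / 1600 = 160000

160000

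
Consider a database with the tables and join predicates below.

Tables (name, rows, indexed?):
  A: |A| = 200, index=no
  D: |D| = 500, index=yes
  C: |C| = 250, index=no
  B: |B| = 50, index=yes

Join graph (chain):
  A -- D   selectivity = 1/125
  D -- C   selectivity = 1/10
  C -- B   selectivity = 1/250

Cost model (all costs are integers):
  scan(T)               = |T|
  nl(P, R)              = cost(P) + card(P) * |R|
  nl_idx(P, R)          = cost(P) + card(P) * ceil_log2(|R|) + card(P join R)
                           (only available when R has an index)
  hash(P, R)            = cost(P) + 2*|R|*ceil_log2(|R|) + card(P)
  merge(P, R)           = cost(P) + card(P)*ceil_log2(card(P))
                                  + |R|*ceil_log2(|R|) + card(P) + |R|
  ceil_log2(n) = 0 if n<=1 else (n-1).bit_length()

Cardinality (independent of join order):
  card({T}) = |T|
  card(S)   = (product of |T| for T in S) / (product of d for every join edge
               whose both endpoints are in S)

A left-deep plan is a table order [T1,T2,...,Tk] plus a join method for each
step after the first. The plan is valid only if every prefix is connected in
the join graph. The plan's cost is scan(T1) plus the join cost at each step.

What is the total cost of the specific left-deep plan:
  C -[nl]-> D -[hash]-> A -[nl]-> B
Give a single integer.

1140950

step 1: scan C: cost=250, card=250
step 2: join D via nl
    card(P join D) = 250*500/(10) = 12500
    cost = 250 + 250*500 = 125250
step 3: join A via hash
    card(P join A) = 12500*200/(125) = 20000
    cost = 125250 + 2*200*8 + 12500 = 140950
step 4: join B via nl
    card(P join B) = 20000*50/(250) = 4000
    cost = 140950 + 20000*50 = 1140950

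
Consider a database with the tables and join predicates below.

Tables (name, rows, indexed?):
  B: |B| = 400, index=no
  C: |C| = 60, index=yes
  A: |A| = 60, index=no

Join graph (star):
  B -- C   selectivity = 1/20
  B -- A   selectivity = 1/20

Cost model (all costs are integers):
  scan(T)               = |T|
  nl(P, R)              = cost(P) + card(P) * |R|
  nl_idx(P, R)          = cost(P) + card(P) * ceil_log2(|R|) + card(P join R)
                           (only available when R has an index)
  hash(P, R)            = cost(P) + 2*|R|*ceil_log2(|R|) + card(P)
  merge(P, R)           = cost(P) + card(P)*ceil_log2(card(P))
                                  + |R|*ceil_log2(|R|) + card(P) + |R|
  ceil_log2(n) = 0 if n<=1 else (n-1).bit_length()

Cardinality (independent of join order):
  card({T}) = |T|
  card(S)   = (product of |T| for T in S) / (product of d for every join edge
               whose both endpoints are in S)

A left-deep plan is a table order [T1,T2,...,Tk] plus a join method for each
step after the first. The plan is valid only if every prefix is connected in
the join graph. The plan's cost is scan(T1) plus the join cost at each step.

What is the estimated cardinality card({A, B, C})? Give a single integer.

3600

Tables in S: A(60), B(400), C(60)
Edges inside S: B-C(d=20), B-A(d=20)
numerator = 60 * 400 * 60 = 1440000
denominator = 20 * 20 = 400
card(S) = 1440000 / 400 = 3600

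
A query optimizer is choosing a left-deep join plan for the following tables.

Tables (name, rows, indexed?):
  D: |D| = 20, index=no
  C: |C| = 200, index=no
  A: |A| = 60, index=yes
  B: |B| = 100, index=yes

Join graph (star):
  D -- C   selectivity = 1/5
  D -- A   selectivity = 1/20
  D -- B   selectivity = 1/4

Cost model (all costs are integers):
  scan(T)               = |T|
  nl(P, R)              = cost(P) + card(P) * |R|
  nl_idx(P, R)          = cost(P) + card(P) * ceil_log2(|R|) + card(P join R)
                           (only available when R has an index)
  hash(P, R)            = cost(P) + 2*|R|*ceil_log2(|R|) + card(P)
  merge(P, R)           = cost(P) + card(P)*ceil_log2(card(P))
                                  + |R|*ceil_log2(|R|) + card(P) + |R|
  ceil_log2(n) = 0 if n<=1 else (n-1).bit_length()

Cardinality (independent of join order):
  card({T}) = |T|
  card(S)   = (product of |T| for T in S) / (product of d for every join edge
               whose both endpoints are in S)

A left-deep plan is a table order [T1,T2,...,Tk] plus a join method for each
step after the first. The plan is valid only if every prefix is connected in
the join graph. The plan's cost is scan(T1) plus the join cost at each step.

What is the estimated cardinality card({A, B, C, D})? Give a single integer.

60000

Tables in S: A(60), B(100), C(200), D(20)
Edges inside S: D-C(d=5), D-A(d=20), D-B(d=4)
numerator = 60 * 100 * 200 * 20 = 24000000
denominator = 5 * 20 * 4 = 400
card(S) = 24000000 / 400 = 60000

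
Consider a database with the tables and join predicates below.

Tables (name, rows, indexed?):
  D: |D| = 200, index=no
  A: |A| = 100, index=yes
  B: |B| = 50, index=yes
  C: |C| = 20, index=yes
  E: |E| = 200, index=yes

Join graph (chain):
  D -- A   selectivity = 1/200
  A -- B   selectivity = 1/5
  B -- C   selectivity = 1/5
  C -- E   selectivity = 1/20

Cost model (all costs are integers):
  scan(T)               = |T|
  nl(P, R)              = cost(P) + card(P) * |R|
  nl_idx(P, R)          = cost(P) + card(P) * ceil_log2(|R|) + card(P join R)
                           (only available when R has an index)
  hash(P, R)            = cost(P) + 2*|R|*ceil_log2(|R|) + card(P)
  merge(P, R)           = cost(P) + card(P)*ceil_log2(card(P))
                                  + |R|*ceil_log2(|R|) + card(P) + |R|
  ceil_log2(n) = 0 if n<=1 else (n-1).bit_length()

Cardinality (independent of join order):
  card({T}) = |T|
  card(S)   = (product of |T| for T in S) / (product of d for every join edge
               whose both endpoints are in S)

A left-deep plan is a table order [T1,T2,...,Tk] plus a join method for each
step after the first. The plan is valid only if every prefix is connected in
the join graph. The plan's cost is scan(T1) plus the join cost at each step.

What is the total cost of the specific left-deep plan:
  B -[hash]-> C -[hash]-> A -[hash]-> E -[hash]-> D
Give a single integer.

step 1: scan B: cost=50, card=50
step 2: join C via hash
    card(P join C) = 50*20/(5) = 200
    cost = 50 + 2*20*5 + 50 = 300
step 3: join A via hash
    card(P join A) = 200*100/(5) = 4000
    cost = 300 + 2*100*7 + 200 = 1900
step 4: join E via hash
    card(P join E) = 4000*200/(20) = 40000
    cost = 1900 + 2*200*8 + 4000 = 9100
step 5: join D via hash
    card(P join D) = 40000*200/(200) = 40000
    cost = 9100 + 2*200*8 + 40000 = 52300

52300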